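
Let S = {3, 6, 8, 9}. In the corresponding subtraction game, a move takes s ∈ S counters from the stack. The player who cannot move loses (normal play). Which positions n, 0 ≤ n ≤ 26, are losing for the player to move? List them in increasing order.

n :  0  1  2  3  4  5  6  7  8  9 10 11 12 13 14 15 16 17 18 19 20 21 22 23 24 25 26
G :  0  0  0  1  1  1  2  2  2  3  3  3  0  0  0  1  1  1  2  2  2  3  3  3  0  0  0
P-positions are exactly the n with G(n) = 0.

0, 1, 2, 12, 13, 14, 24, 25, 26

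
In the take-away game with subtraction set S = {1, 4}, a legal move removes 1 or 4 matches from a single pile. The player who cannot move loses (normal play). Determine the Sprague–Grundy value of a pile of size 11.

G(0) = 0
G(1) = mex{0} = 1
G(2) = mex{1} = 0
G(3) = mex{0} = 1
G(4) = mex{1,0} = 2
G(5) = mex{2,1} = 0
G(6) = mex{0,0} = 1
G(7) = mex{1,1} = 0
G(8) = mex{0,2} = 1
G(9) = mex{1,0} = 2
G(10) = mex{2,1} = 0
G(11) = mex{0,0} = 1

1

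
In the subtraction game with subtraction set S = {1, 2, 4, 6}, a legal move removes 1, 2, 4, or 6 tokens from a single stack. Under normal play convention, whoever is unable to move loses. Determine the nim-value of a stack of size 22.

3

G(0) = 0
G(1) = mex{0} = 1
G(2) = mex{1,0} = 2
G(3) = mex{2,1} = 0
G(4) = mex{0,2,0} = 1
G(5) = mex{1,0,1} = 2
G(6) = mex{2,1,2,0} = 3
G(7) = mex{3,2,0,1} = 4
G(8) = mex{4,3,1,2} = 0
G(9) = mex{0,4,2,0} = 1
G(10) = mex{1,0,3,1} = 2
G(11) = mex{2,1,4,2} = 0
G(12) = mex{0,2,0,3} = 1
G(13) = mex{1,0,1,4} = 2
G(14) = mex{2,1,2,0} = 3
G(15) = mex{3,2,0,1} = 4
G(16) = mex{4,3,1,2} = 0
G(17) = mex{0,4,2,0} = 1
G(18) = mex{1,0,3,1} = 2
G(19) = mex{2,1,4,2} = 0
G(20) = mex{0,2,0,3} = 1
G(21) = mex{1,0,1,4} = 2
G(22) = mex{2,1,2,0} = 3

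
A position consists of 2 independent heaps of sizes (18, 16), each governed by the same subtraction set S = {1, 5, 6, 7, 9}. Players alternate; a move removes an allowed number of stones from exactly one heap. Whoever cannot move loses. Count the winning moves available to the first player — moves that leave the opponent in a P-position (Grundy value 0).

All heaps use S = {1, 5, 6, 7, 9}:
n :  0  1  2  3  4  5  6  7  8  9 10 11 12 13 14 15 16 17 18
G :  0  1  0  1  0  1  2  3  2  3  2  3  0  1  0  1  0  1  2
Heap A: G(18) = 2.
Heap B: G(16) = 0.
Combined Grundy value = 2 ⊕ 0 = 2.
A winning move leaves total XOR = 0, i.e. changes one component's Grundy value g to g ⊕ X where X is the current total.
Heap A: need g' = 2⊕2 = 0. Options: 18−1→G=1, 18−5→G=1, 18−6→G=0, 18−7→G=3, 18−9→G=3. Hits: 1.
Heap B: need g' = 0⊕2 = 2. Options: 16−1→G=1, 16−5→G=3, 16−6→G=2, 16−7→G=3, 16−9→G=3. Hits: 1.

2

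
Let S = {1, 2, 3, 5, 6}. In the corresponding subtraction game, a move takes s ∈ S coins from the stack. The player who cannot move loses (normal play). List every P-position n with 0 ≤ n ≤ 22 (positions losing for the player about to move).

0, 4, 8, 12, 16, 20

n :  0  1  2  3  4  5  6  7  8  9 10 11 12 13 14 15 16 17 18 19 20 21 22
G :  0  1  2  3  0  1  2  3  0  1  2  3  0  1  2  3  0  1  2  3  0  1  2
P-positions are exactly the n with G(n) = 0.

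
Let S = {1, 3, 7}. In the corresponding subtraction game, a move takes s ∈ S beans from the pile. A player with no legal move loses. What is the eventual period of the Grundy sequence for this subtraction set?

2

n :  0  1  2  3  4  5  6  7  8  9 10 11 12 13 14
G :  0  1  0  1  0  1  0  1  0  1  0  1  0  1  0
G(n+2) = G(n) holds for n = 0,…,6 (a full window of length max(S) = 7), so the sequence is purely periodic with period 2.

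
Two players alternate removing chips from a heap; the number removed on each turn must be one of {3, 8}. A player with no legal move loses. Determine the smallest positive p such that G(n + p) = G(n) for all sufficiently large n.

11

G(0) = 0
G(1) = mex{} = 0
G(2) = mex{} = 0
G(3) = mex{0} = 1
G(4) = mex{0} = 1
G(5) = mex{0} = 1
G(6) = mex{1} = 0
G(7) = mex{1} = 0
G(8) = mex{1,0} = 2
G(9) = mex{0,0} = 1
G(10) = mex{0,0} = 1
G(11) = mex{2,1} = 0
G(12) = mex{1,1} = 0
G(13) = mex{1,1} = 0
G(14) = mex{0,0} = 1
G(15) = mex{0,0} = 1
G(16) = mex{0,2} = 1
G(17) = mex{1,1} = 0
G(18) = mex{1,1} = 0
G(19) = mex{1,0} = 2
G(20) = mex{0,0} = 1
G(21) = mex{0,0} = 1
G(22) = mex{2,1} = 0
G(23) = mex{1,1} = 0
G(n+11) = G(n) holds for n = 0,…,7 (a full window of length max(S) = 8), so the sequence is purely periodic with period 11.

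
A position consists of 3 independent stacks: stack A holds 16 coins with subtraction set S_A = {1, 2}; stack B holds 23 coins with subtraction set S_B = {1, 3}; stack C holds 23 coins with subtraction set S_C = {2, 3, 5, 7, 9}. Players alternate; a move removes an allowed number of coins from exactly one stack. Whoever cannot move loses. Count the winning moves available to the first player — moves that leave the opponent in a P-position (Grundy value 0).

0

Stack A, S = {1, 2}:
G(0) = 0
G(1) = mex{0} = 1
G(2) = mex{1,0} = 2
G(3) = mex{2,1} = 0
G(4) = mex{0,2} = 1
G(5) = mex{1,0} = 2
G(6) = mex{2,1} = 0
G(7) = mex{0,2} = 1
G(8) = mex{1,0} = 2
G(9) = mex{2,1} = 0
G(10) = mex{0,2} = 1
G(11) = mex{1,0} = 2
G(12) = mex{2,1} = 0
G(13) = mex{0,2} = 1
G(14) = mex{1,0} = 2
G(15) = mex{2,1} = 0
G(16) = mex{0,2} = 1
G_A(16) = 1.
Stack B, S = {1, 3}:
n :  0  1  2  3  4  5  6  7  8  9 10 11 12 13 14 15 16 17 18 19 20 21 22 23
G :  0  1  0  1  0  1  0  1  0  1  0  1  0  1  0  1  0  1  0  1  0  1  0  1
G_B(23) = 1.
Stack C, S = {2, 3, 5, 7, 9}:
G(0) = 0
G(1) = mex{} = 0
G(2) = mex{0} = 1
G(3) = mex{0,0} = 1
G(4) = mex{1,0} = 2
G(5) = mex{1,1,0} = 2
G(6) = mex{2,1,0} = 3
G(7) = mex{2,2,1,0} = 3
G(8) = mex{3,2,1,0} = 4
G(9) = mex{3,3,2,1,0} = 4
G(10) = mex{4,3,2,1,0} = 5
G(11) = mex{4,4,3,2,1} = 0
G(12) = mex{5,4,3,2,1} = 0
G(13) = mex{0,5,4,3,2} = 1
G(14) = mex{0,0,4,3,2} = 1
G(15) = mex{1,0,5,4,3} = 2
G(16) = mex{1,1,0,4,3} = 2
G(17) = mex{2,1,0,5,4} = 3
G(18) = mex{2,2,1,0,4} = 3
G(19) = mex{3,2,1,0,5} = 4
G(20) = mex{3,3,2,1,0} = 4
G(21) = mex{4,3,2,1,0} = 5
G(22) = mex{4,4,3,2,1} = 0
G(23) = mex{5,4,3,2,1} = 0
G_C(23) = 0.
Combined Grundy value = 1 ⊕ 1 ⊕ 0 = 0.
A winning move leaves total XOR = 0, i.e. changes one component's Grundy value g to g ⊕ X where X is the current total.
Stack A: target g' = 1⊕0 = 1, but every legal move changes the Grundy value (mex property), so 0 moves.
Stack B: target g' = 1⊕0 = 1, but every legal move changes the Grundy value (mex property), so 0 moves.
Stack C: target g' = 0⊕0 = 0, but every legal move changes the Grundy value (mex property), so 0 moves.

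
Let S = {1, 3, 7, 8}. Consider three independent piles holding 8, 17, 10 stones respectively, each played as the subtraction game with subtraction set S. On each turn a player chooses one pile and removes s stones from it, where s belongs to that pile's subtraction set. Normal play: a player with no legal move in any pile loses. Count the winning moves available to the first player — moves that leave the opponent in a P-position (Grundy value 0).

All piles use S = {1, 3, 7, 8}:
G(0) = 0
G(1) = mex{0} = 1
G(2) = mex{1} = 0
G(3) = mex{0,0} = 1
G(4) = mex{1,1} = 0
G(5) = mex{0,0} = 1
G(6) = mex{1,1} = 0
G(7) = mex{0,0,0} = 1
G(8) = mex{1,1,1,0} = 2
G(9) = mex{2,0,0,1} = 3
G(10) = mex{3,1,1,0} = 2
G(11) = mex{2,2,0,1} = 3
G(12) = mex{3,3,1,0} = 2
G(13) = mex{2,2,0,1} = 3
G(14) = mex{3,3,1,0} = 2
G(15) = mex{2,2,2,1} = 0
G(16) = mex{0,3,3,2} = 1
G(17) = mex{1,2,2,3} = 0
Pile A: G(8) = 2.
Pile B: G(17) = 0.
Pile C: G(10) = 2.
Combined Grundy value = 2 ⊕ 0 ⊕ 2 = 0.
A winning move leaves total XOR = 0, i.e. changes one component's Grundy value g to g ⊕ X where X is the current total.
Pile A: target g' = 2⊕0 = 2, but every legal move changes the Grundy value (mex property), so 0 moves.
Pile B: target g' = 0⊕0 = 0, but every legal move changes the Grundy value (mex property), so 0 moves.
Pile C: target g' = 2⊕0 = 2, but every legal move changes the Grundy value (mex property), so 0 moves.

0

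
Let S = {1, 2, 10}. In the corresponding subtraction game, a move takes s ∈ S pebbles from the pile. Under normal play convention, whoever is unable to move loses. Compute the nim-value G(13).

1

n :  0  1  2  3  4  5  6  7  8  9 10 11 12 13
G :  0  1  2  0  1  2  0  1  2  0  1  2  0  1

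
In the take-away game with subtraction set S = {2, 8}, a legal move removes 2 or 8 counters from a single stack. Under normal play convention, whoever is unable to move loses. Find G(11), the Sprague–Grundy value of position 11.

n :  0  1  2  3  4  5  6  7  8  9 10 11
G :  0  0  1  1  0  0  1  1  2  2  0  0

0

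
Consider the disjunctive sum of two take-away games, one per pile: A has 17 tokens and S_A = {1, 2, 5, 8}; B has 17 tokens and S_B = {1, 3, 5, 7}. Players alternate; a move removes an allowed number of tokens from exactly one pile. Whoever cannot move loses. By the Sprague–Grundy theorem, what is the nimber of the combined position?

Pile A, S = {1, 2, 5, 8}:
n :  0  1  2  3  4  5  6  7  8  9 10 11 12 13 14 15 16 17
G :  0  1  2  0  1  2  0  1  2  0  1  2  0  1  2  0  1  2
G_A(17) = 2.
Pile B, S = {1, 3, 5, 7}:
G(0) = 0
G(1) = mex{0} = 1
G(2) = mex{1} = 0
G(3) = mex{0,0} = 1
G(4) = mex{1,1} = 0
G(5) = mex{0,0,0} = 1
G(6) = mex{1,1,1} = 0
G(7) = mex{0,0,0,0} = 1
G(8) = mex{1,1,1,1} = 0
G(9) = mex{0,0,0,0} = 1
G(10) = mex{1,1,1,1} = 0
G(11) = mex{0,0,0,0} = 1
G(12) = mex{1,1,1,1} = 0
G(13) = mex{0,0,0,0} = 1
G(14) = mex{1,1,1,1} = 0
G(15) = mex{0,0,0,0} = 1
G(16) = mex{1,1,1,1} = 0
G(17) = mex{0,0,0,0} = 1
G_B(17) = 1.
Combined Grundy value = 2 ⊕ 1 = 3.

3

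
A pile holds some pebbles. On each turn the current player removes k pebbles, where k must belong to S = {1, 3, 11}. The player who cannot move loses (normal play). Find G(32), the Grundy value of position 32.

0

n :  0  1  2  3  4  5  6  7  8  9 10 11 12 13 14 15 16 17 18 19 20 21 22 23 24 25 26 27 28 29 30 31 32
G :  0  1  0  1  0  1  0  1  0  1  0  1  0  1  0  1  0  1  0  1  0  1  0  1  0  1  0  1  0  1  0  1  0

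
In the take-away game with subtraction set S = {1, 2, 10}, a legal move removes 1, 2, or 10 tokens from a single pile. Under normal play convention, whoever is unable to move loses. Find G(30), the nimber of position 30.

0

n :  0  1  2  3  4  5  6  7  8  9 10 11 12 13 14 15 16 17 18 19 20 21 22 23 24 25 26 27 28 29 30
G :  0  1  2  0  1  2  0  1  2  0  1  2  0  1  2  0  1  2  0  1  2  0  1  2  0  1  2  0  1  2  0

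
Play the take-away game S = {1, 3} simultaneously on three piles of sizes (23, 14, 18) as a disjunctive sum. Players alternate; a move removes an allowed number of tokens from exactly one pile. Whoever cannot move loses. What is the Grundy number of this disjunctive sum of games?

All piles use S = {1, 3}:
n :  0  1  2  3  4  5  6  7  8  9 10 11 12 13 14 15 16 17 18 19 20 21 22 23
G :  0  1  0  1  0  1  0  1  0  1  0  1  0  1  0  1  0  1  0  1  0  1  0  1
Pile A: G(23) = 1.
Pile B: G(14) = 0.
Pile C: G(18) = 0.
Combined Grundy value = 1 ⊕ 0 ⊕ 0 = 1.

1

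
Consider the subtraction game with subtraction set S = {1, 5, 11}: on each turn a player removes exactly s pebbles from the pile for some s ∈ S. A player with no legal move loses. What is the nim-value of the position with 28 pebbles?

0

n :  0  1  2  3  4  5  6  7  8  9 10 11 12 13 14 15 16 17 18 19 20 21 22 23 24 25 26 27 28
G :  0  1  0  1  0  1  0  1  0  1  0  1  0  1  0  1  0  1  0  1  0  1  0  1  0  1  0  1  0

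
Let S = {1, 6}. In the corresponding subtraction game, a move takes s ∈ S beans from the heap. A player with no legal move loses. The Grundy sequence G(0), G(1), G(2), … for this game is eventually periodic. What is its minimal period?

7

G(0) = 0
G(1) = mex{0} = 1
G(2) = mex{1} = 0
G(3) = mex{0} = 1
G(4) = mex{1} = 0
G(5) = mex{0} = 1
G(6) = mex{1,0} = 2
G(7) = mex{2,1} = 0
G(8) = mex{0,0} = 1
G(9) = mex{1,1} = 0
G(10) = mex{0,0} = 1
G(11) = mex{1,1} = 0
G(12) = mex{0,2} = 1
G(13) = mex{1,0} = 2
G(14) = mex{2,1} = 0
G(15) = mex{0,0} = 1
G(n+7) = G(n) holds for n = 0,…,5 (a full window of length max(S) = 6), so the sequence is purely periodic with period 7.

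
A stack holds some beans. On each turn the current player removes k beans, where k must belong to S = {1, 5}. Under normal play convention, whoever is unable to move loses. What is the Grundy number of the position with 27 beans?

G(0) = 0
G(1) = mex{0} = 1
G(2) = mex{1} = 0
G(3) = mex{0} = 1
G(4) = mex{1} = 0
G(5) = mex{0,0} = 1
G(6) = mex{1,1} = 0
G(7) = mex{0,0} = 1
G(8) = mex{1,1} = 0
G(9) = mex{0,0} = 1
G(10) = mex{1,1} = 0
G(11) = mex{0,0} = 1
G(12) = mex{1,1} = 0
G(13) = mex{0,0} = 1
G(14) = mex{1,1} = 0
G(15) = mex{0,0} = 1
G(16) = mex{1,1} = 0
G(17) = mex{0,0} = 1
G(18) = mex{1,1} = 0
G(19) = mex{0,0} = 1
G(20) = mex{1,1} = 0
G(21) = mex{0,0} = 1
G(22) = mex{1,1} = 0
G(23) = mex{0,0} = 1
G(24) = mex{1,1} = 0
G(25) = mex{0,0} = 1
G(26) = mex{1,1} = 0
G(27) = mex{0,0} = 1

1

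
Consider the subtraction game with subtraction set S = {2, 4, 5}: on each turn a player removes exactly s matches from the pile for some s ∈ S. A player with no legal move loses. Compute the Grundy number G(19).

2

G(0) = 0
G(1) = mex{} = 0
G(2) = mex{0} = 1
G(3) = mex{0} = 1
G(4) = mex{1,0} = 2
G(5) = mex{1,0,0} = 2
G(6) = mex{2,1,0} = 3
G(7) = mex{2,1,1} = 0
G(8) = mex{3,2,1} = 0
G(9) = mex{0,2,2} = 1
G(10) = mex{0,3,2} = 1
G(11) = mex{1,0,3} = 2
G(12) = mex{1,0,0} = 2
G(13) = mex{2,1,0} = 3
G(14) = mex{2,1,1} = 0
G(15) = mex{3,2,1} = 0
G(16) = mex{0,2,2} = 1
G(17) = mex{0,3,2} = 1
G(18) = mex{1,0,3} = 2
G(19) = mex{1,0,0} = 2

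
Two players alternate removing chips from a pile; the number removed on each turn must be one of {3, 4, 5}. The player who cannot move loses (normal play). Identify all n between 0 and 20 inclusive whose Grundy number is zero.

n :  0  1  2  3  4  5  6  7  8  9 10 11 12 13 14 15 16 17 18 19 20
G :  0  0  0  1  1  1  2  2  0  0  0  1  1  1  2  2  0  0  0  1  1
P-positions are exactly the n with G(n) = 0.

0, 1, 2, 8, 9, 10, 16, 17, 18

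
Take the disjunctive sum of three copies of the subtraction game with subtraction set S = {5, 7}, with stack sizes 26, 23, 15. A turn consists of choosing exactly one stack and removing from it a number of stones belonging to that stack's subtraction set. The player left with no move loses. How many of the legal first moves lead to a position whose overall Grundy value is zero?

All stacks use S = {5, 7}:
n :  0  1  2  3  4  5  6  7  8  9 10 11 12 13 14 15 16 17 18 19 20 21 22 23 24 25 26
G :  0  0  0  0  0  1  1  1  1  1  2  2  0  0  0  0  0  1  1  1  1  1  2  2  0  0  0
Stack A: G(26) = 0.
Stack B: G(23) = 2.
Stack C: G(15) = 0.
Combined Grundy value = 0 ⊕ 2 ⊕ 0 = 2.
A winning move leaves total XOR = 0, i.e. changes one component's Grundy value g to g ⊕ X where X is the current total.
Stack A: need g' = 0⊕2 = 2. Options: 26−5→G=1, 26−7→G=1. Hits: 0.
Stack B: need g' = 2⊕2 = 0. Options: 23−5→G=1, 23−7→G=0. Hits: 1.
Stack C: need g' = 0⊕2 = 2. Options: 15−5→G=2, 15−7→G=1. Hits: 1.

2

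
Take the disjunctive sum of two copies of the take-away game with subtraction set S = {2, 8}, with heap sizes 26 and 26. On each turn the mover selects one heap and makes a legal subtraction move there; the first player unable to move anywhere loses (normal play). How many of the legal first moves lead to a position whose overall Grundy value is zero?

All heaps use S = {2, 8}:
G(0) = 0
G(1) = mex{} = 0
G(2) = mex{0} = 1
G(3) = mex{0} = 1
G(4) = mex{1} = 0
G(5) = mex{1} = 0
G(6) = mex{0} = 1
G(7) = mex{0} = 1
G(8) = mex{1,0} = 2
G(9) = mex{1,0} = 2
G(10) = mex{2,1} = 0
G(11) = mex{2,1} = 0
G(12) = mex{0,0} = 1
G(13) = mex{0,0} = 1
G(14) = mex{1,1} = 0
G(15) = mex{1,1} = 0
G(16) = mex{0,2} = 1
G(17) = mex{0,2} = 1
G(18) = mex{1,0} = 2
G(19) = mex{1,0} = 2
G(20) = mex{2,1} = 0
G(21) = mex{2,1} = 0
G(22) = mex{0,0} = 1
G(23) = mex{0,0} = 1
G(24) = mex{1,1} = 0
G(25) = mex{1,1} = 0
G(26) = mex{0,2} = 1
Heap A: G(26) = 1.
Heap B: G(26) = 1.
Combined Grundy value = 1 ⊕ 1 = 0.
A winning move leaves total XOR = 0, i.e. changes one component's Grundy value g to g ⊕ X where X is the current total.
Heap A: target g' = 1⊕0 = 1, but every legal move changes the Grundy value (mex property), so 0 moves.
Heap B: target g' = 1⊕0 = 1, but every legal move changes the Grundy value (mex property), so 0 moves.

0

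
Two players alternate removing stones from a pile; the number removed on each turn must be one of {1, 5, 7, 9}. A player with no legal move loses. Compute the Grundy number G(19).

n :  0  1  2  3  4  5  6  7  8  9 10 11 12 13 14 15 16 17 18 19
G :  0  1  0  1  0  1  0  1  0  1  0  1  0  1  0  1  0  1  0  1

1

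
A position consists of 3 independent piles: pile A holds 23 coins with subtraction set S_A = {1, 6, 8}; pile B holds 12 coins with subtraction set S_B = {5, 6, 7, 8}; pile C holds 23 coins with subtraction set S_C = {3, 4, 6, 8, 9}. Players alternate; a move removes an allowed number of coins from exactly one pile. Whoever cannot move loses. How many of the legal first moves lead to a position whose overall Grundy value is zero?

5

Pile A, S = {1, 6, 8}:
n :  0  1  2  3  4  5  6  7  8  9 10 11 12 13 14 15 16 17 18 19 20 21 22 23
G :  0  1  0  1  0  1  2  0  1  0  1  0  1  2  0  1  0  1  0  1  2  0  1  0
G_A(23) = 0.
Pile B, S = {5, 6, 7, 8}:
n :  0  1  2  3  4  5  6  7  8  9 10 11 12
G :  0  0  0  0  0  1  1  1  1  1  2  2  2
G_B(12) = 2.
Pile C, S = {3, 4, 6, 8, 9}:
G(0) = 0
G(1) = mex{} = 0
G(2) = mex{} = 0
G(3) = mex{0} = 1
G(4) = mex{0,0} = 1
G(5) = mex{0,0} = 1
G(6) = mex{1,0,0} = 2
G(7) = mex{1,1,0} = 2
G(8) = mex{1,1,0,0} = 2
G(9) = mex{2,1,1,0,0} = 3
G(10) = mex{2,2,1,0,0} = 3
G(11) = mex{2,2,1,1,0} = 3
G(12) = mex{3,2,2,1,1} = 0
G(13) = mex{3,3,2,1,1} = 0
G(14) = mex{3,3,2,2,1} = 0
G(15) = mex{0,3,3,2,2} = 1
G(16) = mex{0,0,3,2,2} = 1
G(17) = mex{0,0,3,3,2} = 1
G(18) = mex{1,0,0,3,3} = 2
G(19) = mex{1,1,0,3,3} = 2
G(20) = mex{1,1,0,0,3} = 2
G(21) = mex{2,1,1,0,0} = 3
G(22) = mex{2,2,1,0,0} = 3
G(23) = mex{2,2,1,1,0} = 3
G_C(23) = 3.
Combined Grundy value = 0 ⊕ 2 ⊕ 3 = 1.
A winning move leaves total XOR = 0, i.e. changes one component's Grundy value g to g ⊕ X where X is the current total.
Pile A: need g' = 0⊕1 = 1. Options: 23−1→G=1, 23−6→G=1, 23−8→G=1. Hits: 3.
Pile B: need g' = 2⊕1 = 3. Options: 12−5→G=1, 12−6→G=1, 12−7→G=1, 12−8→G=0. Hits: 0.
Pile C: need g' = 3⊕1 = 2. Options: 23−3→G=2, 23−4→G=2, 23−6→G=1, 23−8→G=1, 23−9→G=0. Hits: 2.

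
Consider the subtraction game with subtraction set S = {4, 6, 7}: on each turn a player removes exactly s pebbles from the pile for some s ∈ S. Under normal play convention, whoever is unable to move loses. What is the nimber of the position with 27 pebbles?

1

G(0) = 0
G(1) = mex{} = 0
G(2) = mex{} = 0
G(3) = mex{} = 0
G(4) = mex{0} = 1
G(5) = mex{0} = 1
G(6) = mex{0,0} = 1
G(7) = mex{0,0,0} = 1
G(8) = mex{1,0,0} = 2
G(9) = mex{1,0,0} = 2
G(10) = mex{1,1,0} = 2
G(11) = mex{1,1,1} = 0
G(12) = mex{2,1,1} = 0
G(13) = mex{2,1,1} = 0
G(14) = mex{2,2,1} = 0
G(15) = mex{0,2,2} = 1
G(16) = mex{0,2,2} = 1
G(17) = mex{0,0,2} = 1
G(18) = mex{0,0,0} = 1
G(19) = mex{1,0,0} = 2
G(20) = mex{1,0,0} = 2
G(21) = mex{1,1,0} = 2
G(22) = mex{1,1,1} = 0
G(23) = mex{2,1,1} = 0
G(24) = mex{2,1,1} = 0
G(25) = mex{2,2,1} = 0
G(26) = mex{0,2,2} = 1
G(27) = mex{0,2,2} = 1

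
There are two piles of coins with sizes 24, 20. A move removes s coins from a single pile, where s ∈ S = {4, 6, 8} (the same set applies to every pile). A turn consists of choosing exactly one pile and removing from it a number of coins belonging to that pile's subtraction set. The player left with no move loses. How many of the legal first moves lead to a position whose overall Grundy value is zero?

3

All piles use S = {4, 6, 8}:
n :  0  1  2  3  4  5  6  7  8  9 10 11 12 13 14 15 16 17 18 19 20 21 22 23 24
G :  0  0  0  0  1  1  1  1  2  2  2  2  0  0  0  0  1  1  1  1  2  2  2  2  0
Pile A: G(24) = 0.
Pile B: G(20) = 2.
Combined Grundy value = 0 ⊕ 2 = 2.
A winning move leaves total XOR = 0, i.e. changes one component's Grundy value g to g ⊕ X where X is the current total.
Pile A: need g' = 0⊕2 = 2. Options: 24−4→G=2, 24−6→G=1, 24−8→G=1. Hits: 1.
Pile B: need g' = 2⊕2 = 0. Options: 20−4→G=1, 20−6→G=0, 20−8→G=0. Hits: 2.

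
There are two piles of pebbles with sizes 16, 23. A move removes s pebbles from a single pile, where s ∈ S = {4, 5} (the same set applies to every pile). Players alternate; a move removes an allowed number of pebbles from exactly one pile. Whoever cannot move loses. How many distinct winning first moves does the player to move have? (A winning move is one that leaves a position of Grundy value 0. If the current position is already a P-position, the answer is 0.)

0

All piles use S = {4, 5}:
G(0) = 0
G(1) = mex{} = 0
G(2) = mex{} = 0
G(3) = mex{} = 0
G(4) = mex{0} = 1
G(5) = mex{0,0} = 1
G(6) = mex{0,0} = 1
G(7) = mex{0,0} = 1
G(8) = mex{1,0} = 2
G(9) = mex{1,1} = 0
G(10) = mex{1,1} = 0
G(11) = mex{1,1} = 0
G(12) = mex{2,1} = 0
G(13) = mex{0,2} = 1
G(14) = mex{0,0} = 1
G(15) = mex{0,0} = 1
G(16) = mex{0,0} = 1
G(17) = mex{1,0} = 2
G(18) = mex{1,1} = 0
G(19) = mex{1,1} = 0
G(20) = mex{1,1} = 0
G(21) = mex{2,1} = 0
G(22) = mex{0,2} = 1
G(23) = mex{0,0} = 1
Pile A: G(16) = 1.
Pile B: G(23) = 1.
Combined Grundy value = 1 ⊕ 1 = 0.
A winning move leaves total XOR = 0, i.e. changes one component's Grundy value g to g ⊕ X where X is the current total.
Pile A: target g' = 1⊕0 = 1, but every legal move changes the Grundy value (mex property), so 0 moves.
Pile B: target g' = 1⊕0 = 1, but every legal move changes the Grundy value (mex property), so 0 moves.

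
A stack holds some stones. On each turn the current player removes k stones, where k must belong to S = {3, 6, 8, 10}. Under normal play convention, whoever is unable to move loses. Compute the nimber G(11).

3

G(0) = 0
G(1) = mex{} = 0
G(2) = mex{} = 0
G(3) = mex{0} = 1
G(4) = mex{0} = 1
G(5) = mex{0} = 1
G(6) = mex{1,0} = 2
G(7) = mex{1,0} = 2
G(8) = mex{1,0,0} = 2
G(9) = mex{2,1,0} = 3
G(10) = mex{2,1,0,0} = 3
G(11) = mex{2,1,1,0} = 3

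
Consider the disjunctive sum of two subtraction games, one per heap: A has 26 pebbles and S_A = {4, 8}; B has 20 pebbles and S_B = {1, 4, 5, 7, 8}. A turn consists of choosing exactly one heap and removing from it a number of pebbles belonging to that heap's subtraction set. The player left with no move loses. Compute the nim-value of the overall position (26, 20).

Heap A, S = {4, 8}:
G(0) = 0
G(1) = mex{} = 0
G(2) = mex{} = 0
G(3) = mex{} = 0
G(4) = mex{0} = 1
G(5) = mex{0} = 1
G(6) = mex{0} = 1
G(7) = mex{0} = 1
G(8) = mex{1,0} = 2
G(9) = mex{1,0} = 2
G(10) = mex{1,0} = 2
G(11) = mex{1,0} = 2
G(12) = mex{2,1} = 0
G(13) = mex{2,1} = 0
G(14) = mex{2,1} = 0
G(15) = mex{2,1} = 0
G(16) = mex{0,2} = 1
G(17) = mex{0,2} = 1
G(18) = mex{0,2} = 1
G(19) = mex{0,2} = 1
G(20) = mex{1,0} = 2
G(21) = mex{1,0} = 2
G(22) = mex{1,0} = 2
G(23) = mex{1,0} = 2
G(24) = mex{2,1} = 0
G(25) = mex{2,1} = 0
G(26) = mex{2,1} = 0
G_A(26) = 0.
Heap B, S = {1, 4, 5, 7, 8}:
G(0) = 0
G(1) = mex{0} = 1
G(2) = mex{1} = 0
G(3) = mex{0} = 1
G(4) = mex{1,0} = 2
G(5) = mex{2,1,0} = 3
G(6) = mex{3,0,1} = 2
G(7) = mex{2,1,0,0} = 3
G(8) = mex{3,2,1,1,0} = 4
G(9) = mex{4,3,2,0,1} = 5
G(10) = mex{5,2,3,1,0} = 4
G(11) = mex{4,3,2,2,1} = 0
G(12) = mex{0,4,3,3,2} = 1
G(13) = mex{1,5,4,2,3} = 0
G(14) = mex{0,4,5,3,2} = 1
G(15) = mex{1,0,4,4,3} = 2
G(16) = mex{2,1,0,5,4} = 3
G(17) = mex{3,0,1,4,5} = 2
G(18) = mex{2,1,0,0,4} = 3
G(19) = mex{3,2,1,1,0} = 4
G(20) = mex{4,3,2,0,1} = 5
G_B(20) = 5.
Combined Grundy value = 0 ⊕ 5 = 5.

5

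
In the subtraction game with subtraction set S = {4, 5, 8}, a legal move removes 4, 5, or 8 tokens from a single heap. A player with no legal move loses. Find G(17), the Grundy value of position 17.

1

G(0) = 0
G(1) = mex{} = 0
G(2) = mex{} = 0
G(3) = mex{} = 0
G(4) = mex{0} = 1
G(5) = mex{0,0} = 1
G(6) = mex{0,0} = 1
G(7) = mex{0,0} = 1
G(8) = mex{1,0,0} = 2
G(9) = mex{1,1,0} = 2
G(10) = mex{1,1,0} = 2
G(11) = mex{1,1,0} = 2
G(12) = mex{2,1,1} = 0
G(13) = mex{2,2,1} = 0
G(14) = mex{2,2,1} = 0
G(15) = mex{2,2,1} = 0
G(16) = mex{0,2,2} = 1
G(17) = mex{0,0,2} = 1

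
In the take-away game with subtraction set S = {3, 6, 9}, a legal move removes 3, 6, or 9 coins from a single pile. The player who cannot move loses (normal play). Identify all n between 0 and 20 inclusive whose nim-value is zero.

G(0) = 0
G(1) = mex{} = 0
G(2) = mex{} = 0
G(3) = mex{0} = 1
G(4) = mex{0} = 1
G(5) = mex{0} = 1
G(6) = mex{1,0} = 2
G(7) = mex{1,0} = 2
G(8) = mex{1,0} = 2
G(9) = mex{2,1,0} = 3
G(10) = mex{2,1,0} = 3
G(11) = mex{2,1,0} = 3
G(12) = mex{3,2,1} = 0
G(13) = mex{3,2,1} = 0
G(14) = mex{3,2,1} = 0
G(15) = mex{0,3,2} = 1
G(16) = mex{0,3,2} = 1
G(17) = mex{0,3,2} = 1
G(18) = mex{1,0,3} = 2
G(19) = mex{1,0,3} = 2
G(20) = mex{1,0,3} = 2
P-positions are exactly the n with G(n) = 0.

0, 1, 2, 12, 13, 14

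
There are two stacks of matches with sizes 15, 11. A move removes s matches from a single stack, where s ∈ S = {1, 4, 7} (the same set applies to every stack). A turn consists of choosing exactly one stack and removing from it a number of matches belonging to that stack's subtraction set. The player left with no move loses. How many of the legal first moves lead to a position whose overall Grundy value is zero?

All stacks use S = {1, 4, 7}:
G(0) = 0
G(1) = mex{0} = 1
G(2) = mex{1} = 0
G(3) = mex{0} = 1
G(4) = mex{1,0} = 2
G(5) = mex{2,1} = 0
G(6) = mex{0,0} = 1
G(7) = mex{1,1,0} = 2
G(8) = mex{2,2,1} = 0
G(9) = mex{0,0,0} = 1
G(10) = mex{1,1,1} = 0
G(11) = mex{0,2,2} = 1
G(12) = mex{1,0,0} = 2
G(13) = mex{2,1,1} = 0
G(14) = mex{0,0,2} = 1
G(15) = mex{1,1,0} = 2
Stack A: G(15) = 2.
Stack B: G(11) = 1.
Combined Grundy value = 2 ⊕ 1 = 3.
A winning move leaves total XOR = 0, i.e. changes one component's Grundy value g to g ⊕ X where X is the current total.
Stack A: need g' = 2⊕3 = 1. Options: 15−1→G=1, 15−4→G=1, 15−7→G=0. Hits: 2.
Stack B: need g' = 1⊕3 = 2. Options: 11−1→G=0, 11−4→G=2, 11−7→G=2. Hits: 2.

4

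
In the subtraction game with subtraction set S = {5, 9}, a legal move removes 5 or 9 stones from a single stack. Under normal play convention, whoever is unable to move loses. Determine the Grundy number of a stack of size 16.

G(0) = 0
G(1) = mex{} = 0
G(2) = mex{} = 0
G(3) = mex{} = 0
G(4) = mex{} = 0
G(5) = mex{0} = 1
G(6) = mex{0} = 1
G(7) = mex{0} = 1
G(8) = mex{0} = 1
G(9) = mex{0,0} = 1
G(10) = mex{1,0} = 2
G(11) = mex{1,0} = 2
G(12) = mex{1,0} = 2
G(13) = mex{1,0} = 2
G(14) = mex{1,1} = 0
G(15) = mex{2,1} = 0
G(16) = mex{2,1} = 0

0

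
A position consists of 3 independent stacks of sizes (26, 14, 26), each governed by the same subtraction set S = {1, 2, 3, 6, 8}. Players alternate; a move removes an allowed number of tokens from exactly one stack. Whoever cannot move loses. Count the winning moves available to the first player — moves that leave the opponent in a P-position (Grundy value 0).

All stacks use S = {1, 2, 3, 6, 8}:
n :  0  1  2  3  4  5  6  7  8  9 10 11 12 13 14 15 16 17 18 19 20 21 22 23 24 25 26
G :  0  1  2  3  0  1  2  3  4  0  1  2  3  0  1  2  3  4  0  1  2  3  0  1  2  3  4
Stack A: G(26) = 4.
Stack B: G(14) = 1.
Stack C: G(26) = 4.
Combined Grundy value = 4 ⊕ 1 ⊕ 4 = 1.
A winning move leaves total XOR = 0, i.e. changes one component's Grundy value g to g ⊕ X where X is the current total.
Stack A: need g' = 4⊕1 = 5. Options: 26−1→G=3, 26−2→G=2, 26−3→G=1, 26−6→G=2, 26−8→G=0. Hits: 0.
Stack B: need g' = 1⊕1 = 0. Options: 14−1→G=0, 14−2→G=3, 14−3→G=2, 14−6→G=4, 14−8→G=2. Hits: 1.
Stack C: need g' = 4⊕1 = 5. Options: 26−1→G=3, 26−2→G=2, 26−3→G=1, 26−6→G=2, 26−8→G=0. Hits: 0.

1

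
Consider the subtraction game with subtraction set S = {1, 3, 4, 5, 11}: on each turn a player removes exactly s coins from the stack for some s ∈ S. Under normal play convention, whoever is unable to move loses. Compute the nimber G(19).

G(0) = 0
G(1) = mex{0} = 1
G(2) = mex{1} = 0
G(3) = mex{0,0} = 1
G(4) = mex{1,1,0} = 2
G(5) = mex{2,0,1,0} = 3
G(6) = mex{3,1,0,1} = 2
G(7) = mex{2,2,1,0} = 3
G(8) = mex{3,3,2,1} = 0
G(9) = mex{0,2,3,2} = 1
G(10) = mex{1,3,2,3} = 0
G(11) = mex{0,0,3,2,0} = 1
G(12) = mex{1,1,0,3,1} = 2
G(13) = mex{2,0,1,0,0} = 3
G(14) = mex{3,1,0,1,1} = 2
G(15) = mex{2,2,1,0,2} = 3
G(16) = mex{3,3,2,1,3} = 0
G(17) = mex{0,2,3,2,2} = 1
G(18) = mex{1,3,2,3,3} = 0
G(19) = mex{0,0,3,2,0} = 1

1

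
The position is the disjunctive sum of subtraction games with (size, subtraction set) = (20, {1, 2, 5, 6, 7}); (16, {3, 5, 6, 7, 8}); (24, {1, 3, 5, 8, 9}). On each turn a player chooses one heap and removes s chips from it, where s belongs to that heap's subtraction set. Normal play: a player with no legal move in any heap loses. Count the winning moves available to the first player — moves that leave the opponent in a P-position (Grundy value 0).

0

Heap A, S = {1, 2, 5, 6, 7}:
G(0) = 0
G(1) = mex{0} = 1
G(2) = mex{1,0} = 2
G(3) = mex{2,1} = 0
G(4) = mex{0,2} = 1
G(5) = mex{1,0,0} = 2
G(6) = mex{2,1,1,0} = 3
G(7) = mex{3,2,2,1,0} = 4
G(8) = mex{4,3,0,2,1} = 5
G(9) = mex{5,4,1,0,2} = 3
G(10) = mex{3,5,2,1,0} = 4
G(11) = mex{4,3,3,2,1} = 0
G(12) = mex{0,4,4,3,2} = 1
G(13) = mex{1,0,5,4,3} = 2
G(14) = mex{2,1,3,5,4} = 0
G(15) = mex{0,2,4,3,5} = 1
G(16) = mex{1,0,0,4,3} = 2
G(17) = mex{2,1,1,0,4} = 3
G(18) = mex{3,2,2,1,0} = 4
G(19) = mex{4,3,0,2,1} = 5
G(20) = mex{5,4,1,0,2} = 3
G_A(20) = 3.
Heap B, S = {3, 5, 6, 7, 8}:
n :  0  1  2  3  4  5  6  7  8  9 10 11 12 13 14 15 16
G :  0  0  0  1  1  1  2  2  2  3  3  0  0  0  1  1  1
G_B(16) = 1.
Heap C, S = {1, 3, 5, 8, 9}:
G(0) = 0
G(1) = mex{0} = 1
G(2) = mex{1} = 0
G(3) = mex{0,0} = 1
G(4) = mex{1,1} = 0
G(5) = mex{0,0,0} = 1
G(6) = mex{1,1,1} = 0
G(7) = mex{0,0,0} = 1
G(8) = mex{1,1,1,0} = 2
G(9) = mex{2,0,0,1,0} = 3
G(10) = mex{3,1,1,0,1} = 2
G(11) = mex{2,2,0,1,0} = 3
G(12) = mex{3,3,1,0,1} = 2
G(13) = mex{2,2,2,1,0} = 3
G(14) = mex{3,3,3,0,1} = 2
G(15) = mex{2,2,2,1,0} = 3
G(16) = mex{3,3,3,2,1} = 0
G(17) = mex{0,2,2,3,2} = 1
G(18) = mex{1,3,3,2,3} = 0
G(19) = mex{0,0,2,3,2} = 1
G(20) = mex{1,1,3,2,3} = 0
G(21) = mex{0,0,0,3,2} = 1
G(22) = mex{1,1,1,2,3} = 0
G(23) = mex{0,0,0,3,2} = 1
G(24) = mex{1,1,1,0,3} = 2
G_C(24) = 2.
Combined Grundy value = 3 ⊕ 1 ⊕ 2 = 0.
A winning move leaves total XOR = 0, i.e. changes one component's Grundy value g to g ⊕ X where X is the current total.
Heap A: target g' = 3⊕0 = 3, but every legal move changes the Grundy value (mex property), so 0 moves.
Heap B: target g' = 1⊕0 = 1, but every legal move changes the Grundy value (mex property), so 0 moves.
Heap C: target g' = 2⊕0 = 2, but every legal move changes the Grundy value (mex property), so 0 moves.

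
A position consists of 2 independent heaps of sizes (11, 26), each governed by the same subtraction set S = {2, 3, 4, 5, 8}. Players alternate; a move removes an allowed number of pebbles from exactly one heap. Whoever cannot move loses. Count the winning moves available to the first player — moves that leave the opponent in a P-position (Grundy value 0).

3

All heaps use S = {2, 3, 4, 5, 8}:
G(0) = 0
G(1) = mex{} = 0
G(2) = mex{0} = 1
G(3) = mex{0,0} = 1
G(4) = mex{1,0,0} = 2
G(5) = mex{1,1,0,0} = 2
G(6) = mex{2,1,1,0} = 3
G(7) = mex{2,2,1,1} = 0
G(8) = mex{3,2,2,1,0} = 4
G(9) = mex{0,3,2,2,0} = 1
G(10) = mex{4,0,3,2,1} = 5
G(11) = mex{1,4,0,3,1} = 2
G(12) = mex{5,1,4,0,2} = 3
G(13) = mex{2,5,1,4,2} = 0
G(14) = mex{3,2,5,1,3} = 0
G(15) = mex{0,3,2,5,0} = 1
G(16) = mex{0,0,3,2,4} = 1
G(17) = mex{1,0,0,3,1} = 2
G(18) = mex{1,1,0,0,5} = 2
G(19) = mex{2,1,1,0,2} = 3
G(20) = mex{2,2,1,1,3} = 0
G(21) = mex{3,2,2,1,0} = 4
G(22) = mex{0,3,2,2,0} = 1
G(23) = mex{4,0,3,2,1} = 5
G(24) = mex{1,4,0,3,1} = 2
G(25) = mex{5,1,4,0,2} = 3
G(26) = mex{2,5,1,4,2} = 0
Heap A: G(11) = 2.
Heap B: G(26) = 0.
Combined Grundy value = 2 ⊕ 0 = 2.
A winning move leaves total XOR = 0, i.e. changes one component's Grundy value g to g ⊕ X where X is the current total.
Heap A: need g' = 2⊕2 = 0. Options: 11−2→G=1, 11−3→G=4, 11−4→G=0, 11−5→G=3, 11−8→G=1. Hits: 1.
Heap B: need g' = 0⊕2 = 2. Options: 26−2→G=2, 26−3→G=5, 26−4→G=1, 26−5→G=4, 26−8→G=2. Hits: 2.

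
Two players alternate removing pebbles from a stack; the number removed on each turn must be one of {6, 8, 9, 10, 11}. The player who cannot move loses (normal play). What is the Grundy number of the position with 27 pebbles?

1

n :  0  1  2  3  4  5  6  7  8  9 10 11 12 13 14 15 16 17 18 19 20 21 22 23 24 25 26 27
G :  0  0  0  0  0  0  1  1  1  1  1  1  2  2  2  2  2  0  0  0  0  0  0  1  1  1  1  1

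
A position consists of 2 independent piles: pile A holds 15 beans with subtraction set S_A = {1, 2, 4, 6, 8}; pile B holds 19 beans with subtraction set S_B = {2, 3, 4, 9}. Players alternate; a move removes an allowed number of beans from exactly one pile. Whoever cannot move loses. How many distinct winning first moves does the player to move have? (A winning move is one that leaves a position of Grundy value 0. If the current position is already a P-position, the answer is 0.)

Pile A, S = {1, 2, 4, 6, 8}:
G(0) = 0
G(1) = mex{0} = 1
G(2) = mex{1,0} = 2
G(3) = mex{2,1} = 0
G(4) = mex{0,2,0} = 1
G(5) = mex{1,0,1} = 2
G(6) = mex{2,1,2,0} = 3
G(7) = mex{3,2,0,1} = 4
G(8) = mex{4,3,1,2,0} = 5
G(9) = mex{5,4,2,0,1} = 3
G(10) = mex{3,5,3,1,2} = 0
G(11) = mex{0,3,4,2,0} = 1
G(12) = mex{1,0,5,3,1} = 2
G(13) = mex{2,1,3,4,2} = 0
G(14) = mex{0,2,0,5,3} = 1
G(15) = mex{1,0,1,3,4} = 2
G_A(15) = 2.
Pile B, S = {2, 3, 4, 9}:
G(0) = 0
G(1) = mex{} = 0
G(2) = mex{0} = 1
G(3) = mex{0,0} = 1
G(4) = mex{1,0,0} = 2
G(5) = mex{1,1,0} = 2
G(6) = mex{2,1,1} = 0
G(7) = mex{2,2,1} = 0
G(8) = mex{0,2,2} = 1
G(9) = mex{0,0,2,0} = 1
G(10) = mex{1,0,0,0} = 2
G(11) = mex{1,1,0,1} = 2
G(12) = mex{2,1,1,1} = 0
G(13) = mex{2,2,1,2} = 0
G(14) = mex{0,2,2,2} = 1
G(15) = mex{0,0,2,0} = 1
G(16) = mex{1,0,0,0} = 2
G(17) = mex{1,1,0,1} = 2
G(18) = mex{2,1,1,1} = 0
G(19) = mex{2,2,1,2} = 0
G_B(19) = 0.
Combined Grundy value = 2 ⊕ 0 = 2.
A winning move leaves total XOR = 0, i.e. changes one component's Grundy value g to g ⊕ X where X is the current total.
Pile A: need g' = 2⊕2 = 0. Options: 15−1→G=1, 15−2→G=0, 15−4→G=1, 15−6→G=3, 15−8→G=4. Hits: 1.
Pile B: need g' = 0⊕2 = 2. Options: 19−2→G=2, 19−3→G=2, 19−4→G=1, 19−9→G=2. Hits: 3.

4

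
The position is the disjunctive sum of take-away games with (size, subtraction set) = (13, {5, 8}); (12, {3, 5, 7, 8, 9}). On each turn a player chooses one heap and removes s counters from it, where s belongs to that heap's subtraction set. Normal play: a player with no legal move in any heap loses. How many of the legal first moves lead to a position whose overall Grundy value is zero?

Heap A, S = {5, 8}:
G(0) = 0
G(1) = mex{} = 0
G(2) = mex{} = 0
G(3) = mex{} = 0
G(4) = mex{} = 0
G(5) = mex{0} = 1
G(6) = mex{0} = 1
G(7) = mex{0} = 1
G(8) = mex{0,0} = 1
G(9) = mex{0,0} = 1
G(10) = mex{1,0} = 2
G(11) = mex{1,0} = 2
G(12) = mex{1,0} = 2
G(13) = mex{1,1} = 0
G_A(13) = 0.
Heap B, S = {3, 5, 7, 8, 9}:
G(0) = 0
G(1) = mex{} = 0
G(2) = mex{} = 0
G(3) = mex{0} = 1
G(4) = mex{0} = 1
G(5) = mex{0,0} = 1
G(6) = mex{1,0} = 2
G(7) = mex{1,0,0} = 2
G(8) = mex{1,1,0,0} = 2
G(9) = mex{2,1,0,0,0} = 3
G(10) = mex{2,1,1,0,0} = 3
G(11) = mex{2,2,1,1,0} = 3
G(12) = mex{3,2,1,1,1} = 0
G_B(12) = 0.
Combined Grundy value = 0 ⊕ 0 = 0.
A winning move leaves total XOR = 0, i.e. changes one component's Grundy value g to g ⊕ X where X is the current total.
Heap A: target g' = 0⊕0 = 0, but every legal move changes the Grundy value (mex property), so 0 moves.
Heap B: target g' = 0⊕0 = 0, but every legal move changes the Grundy value (mex property), so 0 moves.

0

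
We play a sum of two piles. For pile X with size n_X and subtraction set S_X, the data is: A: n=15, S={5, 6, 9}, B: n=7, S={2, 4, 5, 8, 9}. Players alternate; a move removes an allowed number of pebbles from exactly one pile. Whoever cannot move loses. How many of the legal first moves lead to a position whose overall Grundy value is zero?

0

Pile A, S = {5, 6, 9}:
n :  0  1  2  3  4  5  6  7  8  9 10 11 12 13 14 15
G :  0  0  0  0  0  1  1  1  1  1  2  2  2  2  0  0
G_A(15) = 0.
Pile B, S = {2, 4, 5, 8, 9}:
G(0) = 0
G(1) = mex{} = 0
G(2) = mex{0} = 1
G(3) = mex{0} = 1
G(4) = mex{1,0} = 2
G(5) = mex{1,0,0} = 2
G(6) = mex{2,1,0} = 3
G(7) = mex{2,1,1} = 0
G_B(7) = 0.
Combined Grundy value = 0 ⊕ 0 = 0.
A winning move leaves total XOR = 0, i.e. changes one component's Grundy value g to g ⊕ X where X is the current total.
Pile A: target g' = 0⊕0 = 0, but every legal move changes the Grundy value (mex property), so 0 moves.
Pile B: target g' = 0⊕0 = 0, but every legal move changes the Grundy value (mex property), so 0 moves.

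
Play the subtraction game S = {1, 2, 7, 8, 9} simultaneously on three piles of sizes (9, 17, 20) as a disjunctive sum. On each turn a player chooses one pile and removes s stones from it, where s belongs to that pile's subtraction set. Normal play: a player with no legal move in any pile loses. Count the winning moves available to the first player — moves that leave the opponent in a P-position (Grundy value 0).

3

All piles use S = {1, 2, 7, 8, 9}:
G(0) = 0
G(1) = mex{0} = 1
G(2) = mex{1,0} = 2
G(3) = mex{2,1} = 0
G(4) = mex{0,2} = 1
G(5) = mex{1,0} = 2
G(6) = mex{2,1} = 0
G(7) = mex{0,2,0} = 1
G(8) = mex{1,0,1,0} = 2
G(9) = mex{2,1,2,1,0} = 3
G(10) = mex{3,2,0,2,1} = 4
G(11) = mex{4,3,1,0,2} = 5
G(12) = mex{5,4,2,1,0} = 3
G(13) = mex{3,5,0,2,1} = 4
G(14) = mex{4,3,1,0,2} = 5
G(15) = mex{5,4,2,1,0} = 3
G(16) = mex{3,5,3,2,1} = 0
G(17) = mex{0,3,4,3,2} = 1
G(18) = mex{1,0,5,4,3} = 2
G(19) = mex{2,1,3,5,4} = 0
G(20) = mex{0,2,4,3,5} = 1
Pile A: G(9) = 3.
Pile B: G(17) = 1.
Pile C: G(20) = 1.
Combined Grundy value = 3 ⊕ 1 ⊕ 1 = 3.
A winning move leaves total XOR = 0, i.e. changes one component's Grundy value g to g ⊕ X where X is the current total.
Pile A: need g' = 3⊕3 = 0. Options: 9−1→G=2, 9−2→G=1, 9−7→G=2, 9−8→G=1, 9−9→G=0. Hits: 1.
Pile B: need g' = 1⊕3 = 2. Options: 17−1→G=0, 17−2→G=3, 17−7→G=4, 17−8→G=3, 17−9→G=2. Hits: 1.
Pile C: need g' = 1⊕3 = 2. Options: 20−1→G=0, 20−2→G=2, 20−7→G=4, 20−8→G=3, 20−9→G=5. Hits: 1.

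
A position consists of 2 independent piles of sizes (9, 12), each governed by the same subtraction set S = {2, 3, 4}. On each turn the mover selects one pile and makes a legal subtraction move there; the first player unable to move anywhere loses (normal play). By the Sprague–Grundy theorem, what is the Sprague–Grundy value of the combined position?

1

All piles use S = {2, 3, 4}:
n :  0  1  2  3  4  5  6  7  8  9 10 11 12
G :  0  0  1  1  2  2  0  0  1  1  2  2  0
Pile A: G(9) = 1.
Pile B: G(12) = 0.
Combined Grundy value = 1 ⊕ 0 = 1.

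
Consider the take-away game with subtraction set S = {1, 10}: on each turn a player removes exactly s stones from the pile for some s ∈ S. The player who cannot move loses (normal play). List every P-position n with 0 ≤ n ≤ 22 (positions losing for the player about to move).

0, 2, 4, 6, 8, 11, 13, 15, 17, 19, 22

G(0) = 0
G(1) = mex{0} = 1
G(2) = mex{1} = 0
G(3) = mex{0} = 1
G(4) = mex{1} = 0
G(5) = mex{0} = 1
G(6) = mex{1} = 0
G(7) = mex{0} = 1
G(8) = mex{1} = 0
G(9) = mex{0} = 1
G(10) = mex{1,0} = 2
G(11) = mex{2,1} = 0
G(12) = mex{0,0} = 1
G(13) = mex{1,1} = 0
G(14) = mex{0,0} = 1
G(15) = mex{1,1} = 0
G(16) = mex{0,0} = 1
G(17) = mex{1,1} = 0
G(18) = mex{0,0} = 1
G(19) = mex{1,1} = 0
G(20) = mex{0,2} = 1
G(21) = mex{1,0} = 2
G(22) = mex{2,1} = 0
P-positions are exactly the n with G(n) = 0.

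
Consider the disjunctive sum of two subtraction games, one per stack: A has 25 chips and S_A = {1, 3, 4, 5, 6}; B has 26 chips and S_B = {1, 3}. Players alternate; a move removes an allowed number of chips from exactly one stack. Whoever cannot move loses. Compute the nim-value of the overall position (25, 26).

Stack A, S = {1, 3, 4, 5, 6}:
G(0) = 0
G(1) = mex{0} = 1
G(2) = mex{1} = 0
G(3) = mex{0,0} = 1
G(4) = mex{1,1,0} = 2
G(5) = mex{2,0,1,0} = 3
G(6) = mex{3,1,0,1,0} = 2
G(7) = mex{2,2,1,0,1} = 3
G(8) = mex{3,3,2,1,0} = 4
G(9) = mex{4,2,3,2,1} = 0
G(10) = mex{0,3,2,3,2} = 1
G(11) = mex{1,4,3,2,3} = 0
G(12) = mex{0,0,4,3,2} = 1
G(13) = mex{1,1,0,4,3} = 2
G(14) = mex{2,0,1,0,4} = 3
G(15) = mex{3,1,0,1,0} = 2
G(16) = mex{2,2,1,0,1} = 3
G(17) = mex{3,3,2,1,0} = 4
G(18) = mex{4,2,3,2,1} = 0
G(19) = mex{0,3,2,3,2} = 1
G(20) = mex{1,4,3,2,3} = 0
G(21) = mex{0,0,4,3,2} = 1
G(22) = mex{1,1,0,4,3} = 2
G(23) = mex{2,0,1,0,4} = 3
G(24) = mex{3,1,0,1,0} = 2
G(25) = mex{2,2,1,0,1} = 3
G_A(25) = 3.
Stack B, S = {1, 3}:
G(0) = 0
G(1) = mex{0} = 1
G(2) = mex{1} = 0
G(3) = mex{0,0} = 1
G(4) = mex{1,1} = 0
G(5) = mex{0,0} = 1
G(6) = mex{1,1} = 0
G(7) = mex{0,0} = 1
G(8) = mex{1,1} = 0
G(9) = mex{0,0} = 1
G(10) = mex{1,1} = 0
G(11) = mex{0,0} = 1
G(12) = mex{1,1} = 0
G(13) = mex{0,0} = 1
G(14) = mex{1,1} = 0
G(15) = mex{0,0} = 1
G(16) = mex{1,1} = 0
G(17) = mex{0,0} = 1
G(18) = mex{1,1} = 0
G(19) = mex{0,0} = 1
G(20) = mex{1,1} = 0
G(21) = mex{0,0} = 1
G(22) = mex{1,1} = 0
G(23) = mex{0,0} = 1
G(24) = mex{1,1} = 0
G(25) = mex{0,0} = 1
G(26) = mex{1,1} = 0
G_B(26) = 0.
Combined Grundy value = 3 ⊕ 0 = 3.

3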